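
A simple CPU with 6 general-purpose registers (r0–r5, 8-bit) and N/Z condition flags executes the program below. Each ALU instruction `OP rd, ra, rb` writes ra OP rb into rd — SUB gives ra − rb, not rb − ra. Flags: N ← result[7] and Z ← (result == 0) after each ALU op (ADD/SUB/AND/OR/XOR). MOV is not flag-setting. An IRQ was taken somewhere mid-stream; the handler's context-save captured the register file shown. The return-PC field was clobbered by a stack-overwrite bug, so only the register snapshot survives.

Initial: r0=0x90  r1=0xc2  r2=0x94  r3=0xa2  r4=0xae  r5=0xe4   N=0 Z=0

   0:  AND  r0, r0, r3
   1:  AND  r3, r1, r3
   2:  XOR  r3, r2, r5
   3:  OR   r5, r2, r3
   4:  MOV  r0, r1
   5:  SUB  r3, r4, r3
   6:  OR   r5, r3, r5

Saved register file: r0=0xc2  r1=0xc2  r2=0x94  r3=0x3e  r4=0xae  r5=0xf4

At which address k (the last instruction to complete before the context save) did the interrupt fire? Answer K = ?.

K = 5

after  0: r0=0x80 r1=0xc2 r2=0x94 r3=0xa2 r4=0xae r5=0xe4  N=1 Z=0
after  1: r0=0x80 r1=0xc2 r2=0x94 r3=0x82 r4=0xae r5=0xe4  N=1 Z=0
after  2: r0=0x80 r1=0xc2 r2=0x94 r3=0x70 r4=0xae r5=0xe4  N=0 Z=0
after  3: r0=0x80 r1=0xc2 r2=0x94 r3=0x70 r4=0xae r5=0xf4  N=1 Z=0
after  4: r0=0xc2 r1=0xc2 r2=0x94 r3=0x70 r4=0xae r5=0xf4  N=1 Z=0
after  5: r0=0xc2 r1=0xc2 r2=0x94 r3=0x3e r4=0xae r5=0xf4  N=0 Z=0
-- IRQ taken; context saved, return-PC = 6 --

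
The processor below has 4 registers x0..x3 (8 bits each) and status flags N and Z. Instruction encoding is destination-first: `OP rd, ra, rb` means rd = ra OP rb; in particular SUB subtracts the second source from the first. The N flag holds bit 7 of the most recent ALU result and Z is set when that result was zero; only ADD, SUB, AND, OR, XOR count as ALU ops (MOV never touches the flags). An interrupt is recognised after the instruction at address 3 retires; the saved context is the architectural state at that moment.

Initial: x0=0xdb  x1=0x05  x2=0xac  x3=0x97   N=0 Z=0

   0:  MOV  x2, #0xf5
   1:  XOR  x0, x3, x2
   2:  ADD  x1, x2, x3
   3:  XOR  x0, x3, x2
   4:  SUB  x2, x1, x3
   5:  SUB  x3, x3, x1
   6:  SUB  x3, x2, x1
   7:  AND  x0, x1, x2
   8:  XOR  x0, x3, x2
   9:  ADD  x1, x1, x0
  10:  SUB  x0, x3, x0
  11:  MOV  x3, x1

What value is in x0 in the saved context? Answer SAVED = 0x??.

SAVED = 0x62

after  0: x0=0xdb x1=0x05 x2=0xf5 x3=0x97  N=0 Z=0
after  1: x0=0x62 x1=0x05 x2=0xf5 x3=0x97  N=0 Z=0
after  2: x0=0x62 x1=0x8c x2=0xf5 x3=0x97  N=1 Z=0
after  3: x0=0x62 x1=0x8c x2=0xf5 x3=0x97  N=0 Z=0
-- IRQ taken; context saved, return-PC = 4 --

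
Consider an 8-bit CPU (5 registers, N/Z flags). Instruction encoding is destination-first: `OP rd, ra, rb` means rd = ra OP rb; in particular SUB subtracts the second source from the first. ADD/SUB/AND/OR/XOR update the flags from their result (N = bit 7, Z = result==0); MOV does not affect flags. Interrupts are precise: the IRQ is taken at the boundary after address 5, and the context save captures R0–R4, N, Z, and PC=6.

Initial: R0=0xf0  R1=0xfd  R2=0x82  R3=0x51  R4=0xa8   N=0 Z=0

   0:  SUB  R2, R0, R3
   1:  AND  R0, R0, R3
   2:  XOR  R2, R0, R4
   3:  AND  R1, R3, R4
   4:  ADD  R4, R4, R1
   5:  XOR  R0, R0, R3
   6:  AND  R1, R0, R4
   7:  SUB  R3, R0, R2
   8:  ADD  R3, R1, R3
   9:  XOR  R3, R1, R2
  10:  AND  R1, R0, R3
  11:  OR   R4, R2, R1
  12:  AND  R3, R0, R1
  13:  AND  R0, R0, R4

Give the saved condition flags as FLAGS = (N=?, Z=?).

after  0: R0=0xf0 R1=0xfd R2=0x9f R3=0x51 R4=0xa8  N=1 Z=0
after  1: R0=0x50 R1=0xfd R2=0x9f R3=0x51 R4=0xa8  N=0 Z=0
after  2: R0=0x50 R1=0xfd R2=0xf8 R3=0x51 R4=0xa8  N=1 Z=0
after  3: R0=0x50 R1=0x00 R2=0xf8 R3=0x51 R4=0xa8  N=0 Z=1
after  4: R0=0x50 R1=0x00 R2=0xf8 R3=0x51 R4=0xa8  N=1 Z=0
after  5: R0=0x01 R1=0x00 R2=0xf8 R3=0x51 R4=0xa8  N=0 Z=0
-- IRQ taken; context saved, return-PC = 6 --

FLAGS = (N=0, Z=0)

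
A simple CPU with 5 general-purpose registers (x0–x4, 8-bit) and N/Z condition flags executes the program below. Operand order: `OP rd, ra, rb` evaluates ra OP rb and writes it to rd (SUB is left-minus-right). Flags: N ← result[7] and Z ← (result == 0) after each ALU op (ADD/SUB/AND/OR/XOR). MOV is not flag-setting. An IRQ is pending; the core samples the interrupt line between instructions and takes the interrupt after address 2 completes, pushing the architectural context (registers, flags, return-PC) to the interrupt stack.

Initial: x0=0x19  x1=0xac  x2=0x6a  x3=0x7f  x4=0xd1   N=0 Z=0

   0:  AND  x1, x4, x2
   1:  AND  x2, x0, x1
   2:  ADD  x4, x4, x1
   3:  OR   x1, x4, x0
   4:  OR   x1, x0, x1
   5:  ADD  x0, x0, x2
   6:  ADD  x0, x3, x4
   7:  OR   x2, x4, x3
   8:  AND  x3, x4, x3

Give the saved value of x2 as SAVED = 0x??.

SAVED = 0x00

after  0: x0=0x19 x1=0x40 x2=0x6a x3=0x7f x4=0xd1  N=0 Z=0
after  1: x0=0x19 x1=0x40 x2=0x00 x3=0x7f x4=0xd1  N=0 Z=1
after  2: x0=0x19 x1=0x40 x2=0x00 x3=0x7f x4=0x11  N=0 Z=0
-- IRQ taken; context saved, return-PC = 3 --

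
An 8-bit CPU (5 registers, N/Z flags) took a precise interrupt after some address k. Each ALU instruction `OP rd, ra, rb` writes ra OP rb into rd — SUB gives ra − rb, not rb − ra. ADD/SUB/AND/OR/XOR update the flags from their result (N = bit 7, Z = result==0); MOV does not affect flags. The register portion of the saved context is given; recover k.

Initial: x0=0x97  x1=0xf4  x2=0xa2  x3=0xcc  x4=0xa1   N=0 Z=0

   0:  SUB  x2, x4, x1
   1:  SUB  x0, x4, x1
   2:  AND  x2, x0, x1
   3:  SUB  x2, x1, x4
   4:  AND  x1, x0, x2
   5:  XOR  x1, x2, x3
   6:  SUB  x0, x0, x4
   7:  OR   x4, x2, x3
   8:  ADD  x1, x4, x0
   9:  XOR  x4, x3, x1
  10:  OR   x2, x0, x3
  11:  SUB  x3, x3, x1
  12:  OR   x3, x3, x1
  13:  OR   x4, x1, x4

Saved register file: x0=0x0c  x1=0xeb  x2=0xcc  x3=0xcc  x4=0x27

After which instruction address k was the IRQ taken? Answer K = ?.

after  0: x0=0x97 x1=0xf4 x2=0xad x3=0xcc x4=0xa1  N=1 Z=0
after  1: x0=0xad x1=0xf4 x2=0xad x3=0xcc x4=0xa1  N=1 Z=0
after  2: x0=0xad x1=0xf4 x2=0xa4 x3=0xcc x4=0xa1  N=1 Z=0
after  3: x0=0xad x1=0xf4 x2=0x53 x3=0xcc x4=0xa1  N=0 Z=0
after  4: x0=0xad x1=0x01 x2=0x53 x3=0xcc x4=0xa1  N=0 Z=0
after  5: x0=0xad x1=0x9f x2=0x53 x3=0xcc x4=0xa1  N=1 Z=0
after  6: x0=0x0c x1=0x9f x2=0x53 x3=0xcc x4=0xa1  N=0 Z=0
after  7: x0=0x0c x1=0x9f x2=0x53 x3=0xcc x4=0xdf  N=1 Z=0
after  8: x0=0x0c x1=0xeb x2=0x53 x3=0xcc x4=0xdf  N=1 Z=0
after  9: x0=0x0c x1=0xeb x2=0x53 x3=0xcc x4=0x27  N=0 Z=0
after 10: x0=0x0c x1=0xeb x2=0xcc x3=0xcc x4=0x27  N=1 Z=0
-- IRQ taken; context saved, return-PC = 11 --

K = 10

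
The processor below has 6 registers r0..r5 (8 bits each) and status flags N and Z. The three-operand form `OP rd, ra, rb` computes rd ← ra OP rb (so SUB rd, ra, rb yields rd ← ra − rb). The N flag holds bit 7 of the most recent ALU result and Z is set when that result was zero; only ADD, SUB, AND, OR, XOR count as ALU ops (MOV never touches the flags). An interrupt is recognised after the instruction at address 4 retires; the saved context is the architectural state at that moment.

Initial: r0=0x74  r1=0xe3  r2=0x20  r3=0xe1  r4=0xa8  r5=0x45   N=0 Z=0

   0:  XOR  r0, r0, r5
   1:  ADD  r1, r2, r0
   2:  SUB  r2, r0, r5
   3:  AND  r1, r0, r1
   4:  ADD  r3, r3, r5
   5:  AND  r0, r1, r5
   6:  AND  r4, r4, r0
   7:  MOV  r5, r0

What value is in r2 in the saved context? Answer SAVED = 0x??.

SAVED = 0xec

after  0: r0=0x31 r1=0xe3 r2=0x20 r3=0xe1 r4=0xa8 r5=0x45  N=0 Z=0
after  1: r0=0x31 r1=0x51 r2=0x20 r3=0xe1 r4=0xa8 r5=0x45  N=0 Z=0
after  2: r0=0x31 r1=0x51 r2=0xec r3=0xe1 r4=0xa8 r5=0x45  N=1 Z=0
after  3: r0=0x31 r1=0x11 r2=0xec r3=0xe1 r4=0xa8 r5=0x45  N=0 Z=0
after  4: r0=0x31 r1=0x11 r2=0xec r3=0x26 r4=0xa8 r5=0x45  N=0 Z=0
-- IRQ taken; context saved, return-PC = 5 --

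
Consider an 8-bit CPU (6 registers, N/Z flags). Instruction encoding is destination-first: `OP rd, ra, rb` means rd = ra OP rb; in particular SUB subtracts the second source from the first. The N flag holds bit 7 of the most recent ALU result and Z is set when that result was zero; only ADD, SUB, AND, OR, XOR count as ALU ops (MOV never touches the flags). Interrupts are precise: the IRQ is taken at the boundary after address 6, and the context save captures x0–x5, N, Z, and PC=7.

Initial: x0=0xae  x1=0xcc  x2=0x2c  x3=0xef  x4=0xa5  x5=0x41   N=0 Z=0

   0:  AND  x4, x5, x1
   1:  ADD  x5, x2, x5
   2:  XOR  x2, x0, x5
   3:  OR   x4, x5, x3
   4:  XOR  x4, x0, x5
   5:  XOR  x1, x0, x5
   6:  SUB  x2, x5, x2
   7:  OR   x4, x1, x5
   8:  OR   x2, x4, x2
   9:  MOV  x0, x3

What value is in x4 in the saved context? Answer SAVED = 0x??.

SAVED = 0xc3

after  0: x0=0xae x1=0xcc x2=0x2c x3=0xef x4=0x40 x5=0x41  N=0 Z=0
after  1: x0=0xae x1=0xcc x2=0x2c x3=0xef x4=0x40 x5=0x6d  N=0 Z=0
after  2: x0=0xae x1=0xcc x2=0xc3 x3=0xef x4=0x40 x5=0x6d  N=1 Z=0
after  3: x0=0xae x1=0xcc x2=0xc3 x3=0xef x4=0xef x5=0x6d  N=1 Z=0
after  4: x0=0xae x1=0xcc x2=0xc3 x3=0xef x4=0xc3 x5=0x6d  N=1 Z=0
after  5: x0=0xae x1=0xc3 x2=0xc3 x3=0xef x4=0xc3 x5=0x6d  N=1 Z=0
after  6: x0=0xae x1=0xc3 x2=0xaa x3=0xef x4=0xc3 x5=0x6d  N=1 Z=0
-- IRQ taken; context saved, return-PC = 7 --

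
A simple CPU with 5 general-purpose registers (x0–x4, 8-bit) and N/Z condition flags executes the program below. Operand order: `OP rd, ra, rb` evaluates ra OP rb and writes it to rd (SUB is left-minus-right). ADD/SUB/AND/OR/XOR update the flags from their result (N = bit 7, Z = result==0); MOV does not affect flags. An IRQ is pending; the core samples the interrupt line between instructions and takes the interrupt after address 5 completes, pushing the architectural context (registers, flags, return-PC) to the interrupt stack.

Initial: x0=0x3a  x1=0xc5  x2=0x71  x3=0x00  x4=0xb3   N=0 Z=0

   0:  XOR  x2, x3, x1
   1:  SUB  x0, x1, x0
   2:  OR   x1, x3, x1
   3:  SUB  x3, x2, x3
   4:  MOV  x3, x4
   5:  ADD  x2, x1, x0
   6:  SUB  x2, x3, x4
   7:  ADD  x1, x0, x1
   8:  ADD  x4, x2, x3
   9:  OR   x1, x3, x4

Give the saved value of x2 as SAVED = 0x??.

SAVED = 0x50

after  0: x0=0x3a x1=0xc5 x2=0xc5 x3=0x00 x4=0xb3  N=1 Z=0
after  1: x0=0x8b x1=0xc5 x2=0xc5 x3=0x00 x4=0xb3  N=1 Z=0
after  2: x0=0x8b x1=0xc5 x2=0xc5 x3=0x00 x4=0xb3  N=1 Z=0
after  3: x0=0x8b x1=0xc5 x2=0xc5 x3=0xc5 x4=0xb3  N=1 Z=0
after  4: x0=0x8b x1=0xc5 x2=0xc5 x3=0xb3 x4=0xb3  N=1 Z=0
after  5: x0=0x8b x1=0xc5 x2=0x50 x3=0xb3 x4=0xb3  N=0 Z=0
-- IRQ taken; context saved, return-PC = 6 --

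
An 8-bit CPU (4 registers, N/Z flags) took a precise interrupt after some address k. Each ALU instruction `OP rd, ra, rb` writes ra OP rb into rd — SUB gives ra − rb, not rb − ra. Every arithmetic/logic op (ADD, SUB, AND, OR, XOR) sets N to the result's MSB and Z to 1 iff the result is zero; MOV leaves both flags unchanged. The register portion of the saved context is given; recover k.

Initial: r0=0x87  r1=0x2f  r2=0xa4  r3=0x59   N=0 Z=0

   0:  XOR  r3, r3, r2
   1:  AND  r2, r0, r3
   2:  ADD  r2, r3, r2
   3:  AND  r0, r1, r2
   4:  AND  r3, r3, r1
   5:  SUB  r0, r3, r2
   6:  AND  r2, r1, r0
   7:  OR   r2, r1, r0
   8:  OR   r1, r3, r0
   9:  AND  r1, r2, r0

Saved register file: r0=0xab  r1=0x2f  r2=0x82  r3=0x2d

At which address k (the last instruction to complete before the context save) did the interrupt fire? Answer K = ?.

K = 5

after  0: r0=0x87 r1=0x2f r2=0xa4 r3=0xfd  N=1 Z=0
after  1: r0=0x87 r1=0x2f r2=0x85 r3=0xfd  N=1 Z=0
after  2: r0=0x87 r1=0x2f r2=0x82 r3=0xfd  N=1 Z=0
after  3: r0=0x02 r1=0x2f r2=0x82 r3=0xfd  N=0 Z=0
after  4: r0=0x02 r1=0x2f r2=0x82 r3=0x2d  N=0 Z=0
after  5: r0=0xab r1=0x2f r2=0x82 r3=0x2d  N=1 Z=0
-- IRQ taken; context saved, return-PC = 6 --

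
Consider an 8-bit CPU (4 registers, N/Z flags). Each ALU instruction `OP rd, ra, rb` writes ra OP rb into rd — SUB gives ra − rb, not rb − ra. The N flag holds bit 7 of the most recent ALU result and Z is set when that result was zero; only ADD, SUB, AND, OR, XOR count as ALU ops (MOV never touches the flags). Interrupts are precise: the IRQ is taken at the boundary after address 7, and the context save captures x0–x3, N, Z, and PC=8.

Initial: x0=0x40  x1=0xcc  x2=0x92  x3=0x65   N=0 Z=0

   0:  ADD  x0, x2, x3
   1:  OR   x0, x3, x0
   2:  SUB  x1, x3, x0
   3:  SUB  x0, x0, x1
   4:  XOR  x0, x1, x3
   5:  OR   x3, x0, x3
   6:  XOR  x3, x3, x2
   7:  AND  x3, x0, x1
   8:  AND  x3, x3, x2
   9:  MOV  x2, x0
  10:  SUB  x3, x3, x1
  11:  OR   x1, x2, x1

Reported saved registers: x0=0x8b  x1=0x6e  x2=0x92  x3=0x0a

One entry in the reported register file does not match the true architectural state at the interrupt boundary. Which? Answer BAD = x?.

BAD = x0

after  0: x0=0xf7 x1=0xcc x2=0x92 x3=0x65  N=1 Z=0
after  1: x0=0xf7 x1=0xcc x2=0x92 x3=0x65  N=1 Z=0
after  2: x0=0xf7 x1=0x6e x2=0x92 x3=0x65  N=0 Z=0
after  3: x0=0x89 x1=0x6e x2=0x92 x3=0x65  N=1 Z=0
after  4: x0=0x0b x1=0x6e x2=0x92 x3=0x65  N=0 Z=0
after  5: x0=0x0b x1=0x6e x2=0x92 x3=0x6f  N=0 Z=0
after  6: x0=0x0b x1=0x6e x2=0x92 x3=0xfd  N=1 Z=0
after  7: x0=0x0b x1=0x6e x2=0x92 x3=0x0a  N=0 Z=0
-- IRQ taken; context saved, return-PC = 8 --
mismatch: x0: reported 0x8b vs actual 0x0b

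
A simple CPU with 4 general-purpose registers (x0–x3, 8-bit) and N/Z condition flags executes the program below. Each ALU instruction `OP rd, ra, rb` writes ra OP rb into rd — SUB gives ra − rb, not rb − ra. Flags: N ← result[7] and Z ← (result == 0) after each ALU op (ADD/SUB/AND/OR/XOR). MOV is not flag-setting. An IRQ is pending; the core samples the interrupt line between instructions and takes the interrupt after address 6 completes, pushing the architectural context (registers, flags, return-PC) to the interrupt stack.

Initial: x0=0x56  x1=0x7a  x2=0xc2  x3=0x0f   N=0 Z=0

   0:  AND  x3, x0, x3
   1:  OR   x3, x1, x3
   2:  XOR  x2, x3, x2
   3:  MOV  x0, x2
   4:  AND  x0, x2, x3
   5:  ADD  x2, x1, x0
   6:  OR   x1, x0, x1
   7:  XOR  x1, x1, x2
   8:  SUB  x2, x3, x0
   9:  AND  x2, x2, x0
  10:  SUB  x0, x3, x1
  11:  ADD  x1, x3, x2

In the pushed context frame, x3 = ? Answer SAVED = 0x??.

after  0: x0=0x56 x1=0x7a x2=0xc2 x3=0x06  N=0 Z=0
after  1: x0=0x56 x1=0x7a x2=0xc2 x3=0x7e  N=0 Z=0
after  2: x0=0x56 x1=0x7a x2=0xbc x3=0x7e  N=1 Z=0
after  3: x0=0xbc x1=0x7a x2=0xbc x3=0x7e  N=1 Z=0
after  4: x0=0x3c x1=0x7a x2=0xbc x3=0x7e  N=0 Z=0
after  5: x0=0x3c x1=0x7a x2=0xb6 x3=0x7e  N=1 Z=0
after  6: x0=0x3c x1=0x7e x2=0xb6 x3=0x7e  N=0 Z=0
-- IRQ taken; context saved, return-PC = 7 --

SAVED = 0x7e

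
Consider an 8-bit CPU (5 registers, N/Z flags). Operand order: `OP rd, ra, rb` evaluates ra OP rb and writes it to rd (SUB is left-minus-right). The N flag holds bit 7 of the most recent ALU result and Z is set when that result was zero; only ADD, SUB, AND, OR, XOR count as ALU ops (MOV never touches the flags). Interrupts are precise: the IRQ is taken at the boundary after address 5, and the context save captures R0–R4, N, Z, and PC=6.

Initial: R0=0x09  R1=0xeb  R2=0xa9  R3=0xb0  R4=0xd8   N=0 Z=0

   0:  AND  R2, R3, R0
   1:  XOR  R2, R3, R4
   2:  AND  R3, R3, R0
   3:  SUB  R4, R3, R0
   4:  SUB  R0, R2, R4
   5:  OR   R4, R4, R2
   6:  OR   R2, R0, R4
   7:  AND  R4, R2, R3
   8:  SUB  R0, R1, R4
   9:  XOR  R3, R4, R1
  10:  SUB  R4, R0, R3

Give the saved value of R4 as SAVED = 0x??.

after  0: R0=0x09 R1=0xeb R2=0x00 R3=0xb0 R4=0xd8  N=0 Z=1
after  1: R0=0x09 R1=0xeb R2=0x68 R3=0xb0 R4=0xd8  N=0 Z=0
after  2: R0=0x09 R1=0xeb R2=0x68 R3=0x00 R4=0xd8  N=0 Z=1
after  3: R0=0x09 R1=0xeb R2=0x68 R3=0x00 R4=0xf7  N=1 Z=0
after  4: R0=0x71 R1=0xeb R2=0x68 R3=0x00 R4=0xf7  N=0 Z=0
after  5: R0=0x71 R1=0xeb R2=0x68 R3=0x00 R4=0xff  N=1 Z=0
-- IRQ taken; context saved, return-PC = 6 --

SAVED = 0xff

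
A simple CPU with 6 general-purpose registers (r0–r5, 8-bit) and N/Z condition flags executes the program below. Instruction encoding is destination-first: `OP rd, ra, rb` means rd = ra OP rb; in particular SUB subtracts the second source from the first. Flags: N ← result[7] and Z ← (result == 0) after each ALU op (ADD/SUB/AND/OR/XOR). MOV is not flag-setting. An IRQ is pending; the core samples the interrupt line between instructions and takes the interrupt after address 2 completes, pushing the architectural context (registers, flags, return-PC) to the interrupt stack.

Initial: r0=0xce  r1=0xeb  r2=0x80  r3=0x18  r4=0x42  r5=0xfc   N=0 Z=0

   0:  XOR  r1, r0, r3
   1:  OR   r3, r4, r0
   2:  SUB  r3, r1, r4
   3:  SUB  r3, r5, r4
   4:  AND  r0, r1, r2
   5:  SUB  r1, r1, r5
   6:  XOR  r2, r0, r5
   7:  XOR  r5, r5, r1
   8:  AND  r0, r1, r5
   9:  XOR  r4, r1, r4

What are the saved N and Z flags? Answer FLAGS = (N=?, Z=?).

FLAGS = (N=1, Z=0)

after  0: r0=0xce r1=0xd6 r2=0x80 r3=0x18 r4=0x42 r5=0xfc  N=1 Z=0
after  1: r0=0xce r1=0xd6 r2=0x80 r3=0xce r4=0x42 r5=0xfc  N=1 Z=0
after  2: r0=0xce r1=0xd6 r2=0x80 r3=0x94 r4=0x42 r5=0xfc  N=1 Z=0
-- IRQ taken; context saved, return-PC = 3 --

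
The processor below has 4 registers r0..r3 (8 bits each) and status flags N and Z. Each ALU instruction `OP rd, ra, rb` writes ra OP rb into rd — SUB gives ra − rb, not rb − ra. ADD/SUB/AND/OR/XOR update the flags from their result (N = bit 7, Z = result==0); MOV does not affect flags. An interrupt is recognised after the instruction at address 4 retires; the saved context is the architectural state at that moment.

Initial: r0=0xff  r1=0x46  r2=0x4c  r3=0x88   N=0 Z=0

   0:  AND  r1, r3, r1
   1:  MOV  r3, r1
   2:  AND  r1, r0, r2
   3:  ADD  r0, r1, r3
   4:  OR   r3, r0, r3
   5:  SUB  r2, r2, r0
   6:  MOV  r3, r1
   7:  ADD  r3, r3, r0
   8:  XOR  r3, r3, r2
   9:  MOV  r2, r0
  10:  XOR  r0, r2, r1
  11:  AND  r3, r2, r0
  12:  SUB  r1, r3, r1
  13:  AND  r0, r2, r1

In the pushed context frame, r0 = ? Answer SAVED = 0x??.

SAVED = 0x4c

after  0: r0=0xff r1=0x00 r2=0x4c r3=0x88  N=0 Z=1
after  1: r0=0xff r1=0x00 r2=0x4c r3=0x00  N=0 Z=1
after  2: r0=0xff r1=0x4c r2=0x4c r3=0x00  N=0 Z=0
after  3: r0=0x4c r1=0x4c r2=0x4c r3=0x00  N=0 Z=0
after  4: r0=0x4c r1=0x4c r2=0x4c r3=0x4c  N=0 Z=0
-- IRQ taken; context saved, return-PC = 5 --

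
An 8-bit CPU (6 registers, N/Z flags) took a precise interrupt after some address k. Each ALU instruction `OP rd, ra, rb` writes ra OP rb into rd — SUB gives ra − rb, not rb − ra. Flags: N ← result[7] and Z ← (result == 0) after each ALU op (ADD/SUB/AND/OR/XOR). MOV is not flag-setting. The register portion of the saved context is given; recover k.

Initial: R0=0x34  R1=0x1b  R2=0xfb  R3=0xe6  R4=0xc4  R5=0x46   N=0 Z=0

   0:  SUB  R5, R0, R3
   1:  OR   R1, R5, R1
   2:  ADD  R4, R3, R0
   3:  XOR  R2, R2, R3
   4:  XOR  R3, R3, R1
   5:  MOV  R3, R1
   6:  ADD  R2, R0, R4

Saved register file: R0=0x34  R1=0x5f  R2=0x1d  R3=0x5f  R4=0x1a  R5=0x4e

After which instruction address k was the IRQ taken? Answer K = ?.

after  0: R0=0x34 R1=0x1b R2=0xfb R3=0xe6 R4=0xc4 R5=0x4e  N=0 Z=0
after  1: R0=0x34 R1=0x5f R2=0xfb R3=0xe6 R4=0xc4 R5=0x4e  N=0 Z=0
after  2: R0=0x34 R1=0x5f R2=0xfb R3=0xe6 R4=0x1a R5=0x4e  N=0 Z=0
after  3: R0=0x34 R1=0x5f R2=0x1d R3=0xe6 R4=0x1a R5=0x4e  N=0 Z=0
after  4: R0=0x34 R1=0x5f R2=0x1d R3=0xb9 R4=0x1a R5=0x4e  N=1 Z=0
after  5: R0=0x34 R1=0x5f R2=0x1d R3=0x5f R4=0x1a R5=0x4e  N=1 Z=0
-- IRQ taken; context saved, return-PC = 6 --

K = 5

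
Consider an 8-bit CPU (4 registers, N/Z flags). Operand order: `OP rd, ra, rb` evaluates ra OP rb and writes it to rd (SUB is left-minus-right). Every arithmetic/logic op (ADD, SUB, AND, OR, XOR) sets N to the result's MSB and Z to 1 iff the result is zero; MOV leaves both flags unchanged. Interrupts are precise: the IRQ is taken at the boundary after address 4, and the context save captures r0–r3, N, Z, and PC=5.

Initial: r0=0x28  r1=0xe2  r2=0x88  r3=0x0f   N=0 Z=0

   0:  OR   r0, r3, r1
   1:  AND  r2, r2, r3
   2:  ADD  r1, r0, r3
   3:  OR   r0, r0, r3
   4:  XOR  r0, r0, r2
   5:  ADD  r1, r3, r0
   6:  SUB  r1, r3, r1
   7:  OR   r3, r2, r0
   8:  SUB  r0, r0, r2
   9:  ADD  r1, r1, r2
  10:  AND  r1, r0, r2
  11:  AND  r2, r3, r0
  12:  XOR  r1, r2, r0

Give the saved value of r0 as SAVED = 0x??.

after  0: r0=0xef r1=0xe2 r2=0x88 r3=0x0f  N=1 Z=0
after  1: r0=0xef r1=0xe2 r2=0x08 r3=0x0f  N=0 Z=0
after  2: r0=0xef r1=0xfe r2=0x08 r3=0x0f  N=1 Z=0
after  3: r0=0xef r1=0xfe r2=0x08 r3=0x0f  N=1 Z=0
after  4: r0=0xe7 r1=0xfe r2=0x08 r3=0x0f  N=1 Z=0
-- IRQ taken; context saved, return-PC = 5 --

SAVED = 0xe7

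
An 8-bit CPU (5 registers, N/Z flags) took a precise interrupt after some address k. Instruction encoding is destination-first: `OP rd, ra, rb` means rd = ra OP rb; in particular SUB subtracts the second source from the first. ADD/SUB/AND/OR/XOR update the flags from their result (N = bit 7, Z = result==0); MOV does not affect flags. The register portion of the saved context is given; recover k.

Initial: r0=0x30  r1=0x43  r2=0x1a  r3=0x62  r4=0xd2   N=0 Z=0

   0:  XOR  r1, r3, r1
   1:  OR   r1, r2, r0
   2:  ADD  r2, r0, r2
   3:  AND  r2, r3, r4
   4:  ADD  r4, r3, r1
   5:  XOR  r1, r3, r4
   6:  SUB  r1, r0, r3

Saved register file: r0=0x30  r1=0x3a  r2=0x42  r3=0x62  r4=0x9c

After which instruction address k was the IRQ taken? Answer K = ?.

after  0: r0=0x30 r1=0x21 r2=0x1a r3=0x62 r4=0xd2  N=0 Z=0
after  1: r0=0x30 r1=0x3a r2=0x1a r3=0x62 r4=0xd2  N=0 Z=0
after  2: r0=0x30 r1=0x3a r2=0x4a r3=0x62 r4=0xd2  N=0 Z=0
after  3: r0=0x30 r1=0x3a r2=0x42 r3=0x62 r4=0xd2  N=0 Z=0
after  4: r0=0x30 r1=0x3a r2=0x42 r3=0x62 r4=0x9c  N=1 Z=0
-- IRQ taken; context saved, return-PC = 5 --

K = 4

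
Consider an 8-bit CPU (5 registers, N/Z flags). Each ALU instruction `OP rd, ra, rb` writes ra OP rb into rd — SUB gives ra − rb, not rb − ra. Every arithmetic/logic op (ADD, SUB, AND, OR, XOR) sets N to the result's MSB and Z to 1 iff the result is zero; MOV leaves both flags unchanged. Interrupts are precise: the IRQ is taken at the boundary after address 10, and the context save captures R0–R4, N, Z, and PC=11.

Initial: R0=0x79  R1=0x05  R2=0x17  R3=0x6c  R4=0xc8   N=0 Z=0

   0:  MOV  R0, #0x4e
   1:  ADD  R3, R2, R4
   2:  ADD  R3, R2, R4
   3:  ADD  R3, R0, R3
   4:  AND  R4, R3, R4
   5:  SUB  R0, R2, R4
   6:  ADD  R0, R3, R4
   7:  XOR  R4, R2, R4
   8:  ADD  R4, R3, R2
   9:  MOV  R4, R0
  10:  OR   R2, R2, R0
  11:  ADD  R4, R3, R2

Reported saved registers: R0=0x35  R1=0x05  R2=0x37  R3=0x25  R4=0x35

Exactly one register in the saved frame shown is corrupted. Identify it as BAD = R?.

BAD = R3

after  0: R0=0x4e R1=0x05 R2=0x17 R3=0x6c R4=0xc8  N=0 Z=0
after  1: R0=0x4e R1=0x05 R2=0x17 R3=0xdf R4=0xc8  N=1 Z=0
after  2: R0=0x4e R1=0x05 R2=0x17 R3=0xdf R4=0xc8  N=1 Z=0
after  3: R0=0x4e R1=0x05 R2=0x17 R3=0x2d R4=0xc8  N=0 Z=0
after  4: R0=0x4e R1=0x05 R2=0x17 R3=0x2d R4=0x08  N=0 Z=0
after  5: R0=0x0f R1=0x05 R2=0x17 R3=0x2d R4=0x08  N=0 Z=0
after  6: R0=0x35 R1=0x05 R2=0x17 R3=0x2d R4=0x08  N=0 Z=0
after  7: R0=0x35 R1=0x05 R2=0x17 R3=0x2d R4=0x1f  N=0 Z=0
after  8: R0=0x35 R1=0x05 R2=0x17 R3=0x2d R4=0x44  N=0 Z=0
after  9: R0=0x35 R1=0x05 R2=0x17 R3=0x2d R4=0x35  N=0 Z=0
after 10: R0=0x35 R1=0x05 R2=0x37 R3=0x2d R4=0x35  N=0 Z=0
-- IRQ taken; context saved, return-PC = 11 --
mismatch: R3: reported 0x25 vs actual 0x2d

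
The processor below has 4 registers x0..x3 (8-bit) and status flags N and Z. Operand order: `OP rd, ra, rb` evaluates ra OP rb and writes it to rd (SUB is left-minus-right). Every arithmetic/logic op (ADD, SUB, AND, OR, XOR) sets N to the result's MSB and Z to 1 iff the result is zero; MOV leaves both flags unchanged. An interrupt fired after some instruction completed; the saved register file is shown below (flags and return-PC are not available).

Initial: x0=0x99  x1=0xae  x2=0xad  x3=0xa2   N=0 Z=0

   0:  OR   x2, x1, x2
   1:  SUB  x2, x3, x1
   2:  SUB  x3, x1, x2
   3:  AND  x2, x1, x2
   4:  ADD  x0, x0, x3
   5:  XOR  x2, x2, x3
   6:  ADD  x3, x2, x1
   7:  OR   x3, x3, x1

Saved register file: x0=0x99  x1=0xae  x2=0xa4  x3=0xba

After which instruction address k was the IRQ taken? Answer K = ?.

after  0: x0=0x99 x1=0xae x2=0xaf x3=0xa2  N=1 Z=0
after  1: x0=0x99 x1=0xae x2=0xf4 x3=0xa2  N=1 Z=0
after  2: x0=0x99 x1=0xae x2=0xf4 x3=0xba  N=1 Z=0
after  3: x0=0x99 x1=0xae x2=0xa4 x3=0xba  N=1 Z=0
-- IRQ taken; context saved, return-PC = 4 --

K = 3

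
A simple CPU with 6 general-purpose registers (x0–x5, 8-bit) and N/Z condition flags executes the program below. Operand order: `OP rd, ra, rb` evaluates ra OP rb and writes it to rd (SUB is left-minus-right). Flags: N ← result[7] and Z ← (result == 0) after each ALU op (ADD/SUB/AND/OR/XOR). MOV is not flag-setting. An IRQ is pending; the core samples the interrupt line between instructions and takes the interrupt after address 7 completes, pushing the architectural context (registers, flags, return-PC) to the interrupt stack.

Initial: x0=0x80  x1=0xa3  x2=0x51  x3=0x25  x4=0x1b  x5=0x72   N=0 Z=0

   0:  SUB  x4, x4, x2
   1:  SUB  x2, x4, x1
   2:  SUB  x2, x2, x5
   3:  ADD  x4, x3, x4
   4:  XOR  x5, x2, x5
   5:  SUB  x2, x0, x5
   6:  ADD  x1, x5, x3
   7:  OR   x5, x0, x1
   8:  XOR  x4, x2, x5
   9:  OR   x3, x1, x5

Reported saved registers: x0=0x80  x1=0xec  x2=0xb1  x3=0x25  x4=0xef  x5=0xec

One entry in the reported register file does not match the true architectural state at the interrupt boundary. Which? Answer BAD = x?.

after  0: x0=0x80 x1=0xa3 x2=0x51 x3=0x25 x4=0xca x5=0x72  N=1 Z=0
after  1: x0=0x80 x1=0xa3 x2=0x27 x3=0x25 x4=0xca x5=0x72  N=0 Z=0
after  2: x0=0x80 x1=0xa3 x2=0xb5 x3=0x25 x4=0xca x5=0x72  N=1 Z=0
after  3: x0=0x80 x1=0xa3 x2=0xb5 x3=0x25 x4=0xef x5=0x72  N=1 Z=0
after  4: x0=0x80 x1=0xa3 x2=0xb5 x3=0x25 x4=0xef x5=0xc7  N=1 Z=0
after  5: x0=0x80 x1=0xa3 x2=0xb9 x3=0x25 x4=0xef x5=0xc7  N=1 Z=0
after  6: x0=0x80 x1=0xec x2=0xb9 x3=0x25 x4=0xef x5=0xc7  N=1 Z=0
after  7: x0=0x80 x1=0xec x2=0xb9 x3=0x25 x4=0xef x5=0xec  N=1 Z=0
-- IRQ taken; context saved, return-PC = 8 --
mismatch: x2: reported 0xb1 vs actual 0xb9

BAD = x2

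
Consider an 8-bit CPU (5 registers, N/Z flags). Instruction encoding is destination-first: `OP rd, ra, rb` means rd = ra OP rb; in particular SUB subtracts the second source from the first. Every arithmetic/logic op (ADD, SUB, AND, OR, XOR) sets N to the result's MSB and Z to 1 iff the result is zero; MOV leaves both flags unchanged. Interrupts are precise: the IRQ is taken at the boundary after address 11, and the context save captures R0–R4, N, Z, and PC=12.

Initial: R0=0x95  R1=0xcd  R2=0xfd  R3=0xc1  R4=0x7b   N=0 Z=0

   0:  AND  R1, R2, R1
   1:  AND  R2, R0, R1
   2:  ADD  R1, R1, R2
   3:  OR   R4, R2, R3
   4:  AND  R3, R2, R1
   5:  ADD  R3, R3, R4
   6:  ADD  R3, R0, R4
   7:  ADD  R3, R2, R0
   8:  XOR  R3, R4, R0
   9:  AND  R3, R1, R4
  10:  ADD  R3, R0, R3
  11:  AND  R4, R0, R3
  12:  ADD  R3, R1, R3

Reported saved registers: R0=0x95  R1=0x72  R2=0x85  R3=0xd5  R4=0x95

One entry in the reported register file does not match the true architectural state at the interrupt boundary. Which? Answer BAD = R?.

BAD = R1

after  0: R0=0x95 R1=0xcd R2=0xfd R3=0xc1 R4=0x7b  N=1 Z=0
after  1: R0=0x95 R1=0xcd R2=0x85 R3=0xc1 R4=0x7b  N=1 Z=0
after  2: R0=0x95 R1=0x52 R2=0x85 R3=0xc1 R4=0x7b  N=0 Z=0
after  3: R0=0x95 R1=0x52 R2=0x85 R3=0xc1 R4=0xc5  N=1 Z=0
after  4: R0=0x95 R1=0x52 R2=0x85 R3=0x00 R4=0xc5  N=0 Z=1
after  5: R0=0x95 R1=0x52 R2=0x85 R3=0xc5 R4=0xc5  N=1 Z=0
after  6: R0=0x95 R1=0x52 R2=0x85 R3=0x5a R4=0xc5  N=0 Z=0
after  7: R0=0x95 R1=0x52 R2=0x85 R3=0x1a R4=0xc5  N=0 Z=0
after  8: R0=0x95 R1=0x52 R2=0x85 R3=0x50 R4=0xc5  N=0 Z=0
after  9: R0=0x95 R1=0x52 R2=0x85 R3=0x40 R4=0xc5  N=0 Z=0
after 10: R0=0x95 R1=0x52 R2=0x85 R3=0xd5 R4=0xc5  N=1 Z=0
after 11: R0=0x95 R1=0x52 R2=0x85 R3=0xd5 R4=0x95  N=1 Z=0
-- IRQ taken; context saved, return-PC = 12 --
mismatch: R1: reported 0x72 vs actual 0x52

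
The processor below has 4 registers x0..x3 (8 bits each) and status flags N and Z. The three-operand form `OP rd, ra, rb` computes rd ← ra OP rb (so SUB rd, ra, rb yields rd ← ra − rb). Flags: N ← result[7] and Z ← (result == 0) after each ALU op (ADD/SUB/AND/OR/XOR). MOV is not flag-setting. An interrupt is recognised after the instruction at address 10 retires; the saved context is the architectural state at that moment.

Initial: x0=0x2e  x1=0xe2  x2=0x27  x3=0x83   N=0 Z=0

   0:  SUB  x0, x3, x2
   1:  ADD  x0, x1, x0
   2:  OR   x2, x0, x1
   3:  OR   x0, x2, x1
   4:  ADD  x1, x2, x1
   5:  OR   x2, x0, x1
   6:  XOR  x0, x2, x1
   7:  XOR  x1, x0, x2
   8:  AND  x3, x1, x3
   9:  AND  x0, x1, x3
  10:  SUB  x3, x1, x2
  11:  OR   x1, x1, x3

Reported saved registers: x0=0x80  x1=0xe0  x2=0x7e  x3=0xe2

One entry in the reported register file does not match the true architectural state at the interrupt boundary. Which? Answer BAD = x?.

BAD = x2

after  0: x0=0x5c x1=0xe2 x2=0x27 x3=0x83  N=0 Z=0
after  1: x0=0x3e x1=0xe2 x2=0x27 x3=0x83  N=0 Z=0
after  2: x0=0x3e x1=0xe2 x2=0xfe x3=0x83  N=1 Z=0
after  3: x0=0xfe x1=0xe2 x2=0xfe x3=0x83  N=1 Z=0
after  4: x0=0xfe x1=0xe0 x2=0xfe x3=0x83  N=1 Z=0
after  5: x0=0xfe x1=0xe0 x2=0xfe x3=0x83  N=1 Z=0
after  6: x0=0x1e x1=0xe0 x2=0xfe x3=0x83  N=0 Z=0
after  7: x0=0x1e x1=0xe0 x2=0xfe x3=0x83  N=1 Z=0
after  8: x0=0x1e x1=0xe0 x2=0xfe x3=0x80  N=1 Z=0
after  9: x0=0x80 x1=0xe0 x2=0xfe x3=0x80  N=1 Z=0
after 10: x0=0x80 x1=0xe0 x2=0xfe x3=0xe2  N=1 Z=0
-- IRQ taken; context saved, return-PC = 11 --
mismatch: x2: reported 0x7e vs actual 0xfe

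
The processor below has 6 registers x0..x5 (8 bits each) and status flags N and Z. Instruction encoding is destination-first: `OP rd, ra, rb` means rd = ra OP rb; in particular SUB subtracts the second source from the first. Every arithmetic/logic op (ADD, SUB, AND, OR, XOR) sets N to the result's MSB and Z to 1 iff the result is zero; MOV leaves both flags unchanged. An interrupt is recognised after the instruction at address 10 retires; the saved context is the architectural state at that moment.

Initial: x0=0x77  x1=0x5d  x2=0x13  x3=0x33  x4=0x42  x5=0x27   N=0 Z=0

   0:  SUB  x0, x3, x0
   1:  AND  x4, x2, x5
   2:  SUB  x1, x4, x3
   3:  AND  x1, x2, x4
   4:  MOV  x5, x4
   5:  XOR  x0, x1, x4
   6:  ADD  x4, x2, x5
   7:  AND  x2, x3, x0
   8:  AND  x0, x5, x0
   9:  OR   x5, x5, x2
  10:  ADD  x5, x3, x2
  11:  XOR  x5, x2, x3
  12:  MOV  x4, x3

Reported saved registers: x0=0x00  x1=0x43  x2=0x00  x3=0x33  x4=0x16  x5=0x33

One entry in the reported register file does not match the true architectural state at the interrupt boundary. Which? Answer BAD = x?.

after  0: x0=0xbc x1=0x5d x2=0x13 x3=0x33 x4=0x42 x5=0x27  N=1 Z=0
after  1: x0=0xbc x1=0x5d x2=0x13 x3=0x33 x4=0x03 x5=0x27  N=0 Z=0
after  2: x0=0xbc x1=0xd0 x2=0x13 x3=0x33 x4=0x03 x5=0x27  N=1 Z=0
after  3: x0=0xbc x1=0x03 x2=0x13 x3=0x33 x4=0x03 x5=0x27  N=0 Z=0
after  4: x0=0xbc x1=0x03 x2=0x13 x3=0x33 x4=0x03 x5=0x03  N=0 Z=0
after  5: x0=0x00 x1=0x03 x2=0x13 x3=0x33 x4=0x03 x5=0x03  N=0 Z=1
after  6: x0=0x00 x1=0x03 x2=0x13 x3=0x33 x4=0x16 x5=0x03  N=0 Z=0
after  7: x0=0x00 x1=0x03 x2=0x00 x3=0x33 x4=0x16 x5=0x03  N=0 Z=1
after  8: x0=0x00 x1=0x03 x2=0x00 x3=0x33 x4=0x16 x5=0x03  N=0 Z=1
after  9: x0=0x00 x1=0x03 x2=0x00 x3=0x33 x4=0x16 x5=0x03  N=0 Z=0
after 10: x0=0x00 x1=0x03 x2=0x00 x3=0x33 x4=0x16 x5=0x33  N=0 Z=0
-- IRQ taken; context saved, return-PC = 11 --
mismatch: x1: reported 0x43 vs actual 0x03

BAD = x1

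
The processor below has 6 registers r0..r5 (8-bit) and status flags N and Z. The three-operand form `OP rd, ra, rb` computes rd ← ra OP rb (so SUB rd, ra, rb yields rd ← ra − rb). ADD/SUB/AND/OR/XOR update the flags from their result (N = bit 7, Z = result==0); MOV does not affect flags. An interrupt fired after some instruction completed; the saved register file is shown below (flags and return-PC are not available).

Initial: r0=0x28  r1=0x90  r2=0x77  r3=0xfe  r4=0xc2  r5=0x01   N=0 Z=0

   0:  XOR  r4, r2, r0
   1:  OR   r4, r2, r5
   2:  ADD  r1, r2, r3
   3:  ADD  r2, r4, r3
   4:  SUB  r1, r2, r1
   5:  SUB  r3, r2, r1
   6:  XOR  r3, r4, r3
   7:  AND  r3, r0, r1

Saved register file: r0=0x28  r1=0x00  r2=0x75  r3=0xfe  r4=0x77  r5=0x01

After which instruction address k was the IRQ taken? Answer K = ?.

K = 4

after  0: r0=0x28 r1=0x90 r2=0x77 r3=0xfe r4=0x5f r5=0x01  N=0 Z=0
after  1: r0=0x28 r1=0x90 r2=0x77 r3=0xfe r4=0x77 r5=0x01  N=0 Z=0
after  2: r0=0x28 r1=0x75 r2=0x77 r3=0xfe r4=0x77 r5=0x01  N=0 Z=0
after  3: r0=0x28 r1=0x75 r2=0x75 r3=0xfe r4=0x77 r5=0x01  N=0 Z=0
after  4: r0=0x28 r1=0x00 r2=0x75 r3=0xfe r4=0x77 r5=0x01  N=0 Z=1
-- IRQ taken; context saved, return-PC = 5 --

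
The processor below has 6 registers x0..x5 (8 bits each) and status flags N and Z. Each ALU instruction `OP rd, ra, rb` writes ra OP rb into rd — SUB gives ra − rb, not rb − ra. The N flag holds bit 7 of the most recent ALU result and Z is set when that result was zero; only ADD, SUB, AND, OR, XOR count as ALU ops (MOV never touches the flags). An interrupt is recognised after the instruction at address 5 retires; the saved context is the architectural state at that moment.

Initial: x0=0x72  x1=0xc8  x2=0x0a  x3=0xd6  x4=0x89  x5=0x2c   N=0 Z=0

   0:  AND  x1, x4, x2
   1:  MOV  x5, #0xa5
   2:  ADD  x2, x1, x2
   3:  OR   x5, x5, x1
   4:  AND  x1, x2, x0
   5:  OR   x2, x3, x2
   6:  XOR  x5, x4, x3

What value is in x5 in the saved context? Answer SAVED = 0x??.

SAVED = 0xad

after  0: x0=0x72 x1=0x08 x2=0x0a x3=0xd6 x4=0x89 x5=0x2c  N=0 Z=0
after  1: x0=0x72 x1=0x08 x2=0x0a x3=0xd6 x4=0x89 x5=0xa5  N=0 Z=0
after  2: x0=0x72 x1=0x08 x2=0x12 x3=0xd6 x4=0x89 x5=0xa5  N=0 Z=0
after  3: x0=0x72 x1=0x08 x2=0x12 x3=0xd6 x4=0x89 x5=0xad  N=1 Z=0
after  4: x0=0x72 x1=0x12 x2=0x12 x3=0xd6 x4=0x89 x5=0xad  N=0 Z=0
after  5: x0=0x72 x1=0x12 x2=0xd6 x3=0xd6 x4=0x89 x5=0xad  N=1 Z=0
-- IRQ taken; context saved, return-PC = 6 --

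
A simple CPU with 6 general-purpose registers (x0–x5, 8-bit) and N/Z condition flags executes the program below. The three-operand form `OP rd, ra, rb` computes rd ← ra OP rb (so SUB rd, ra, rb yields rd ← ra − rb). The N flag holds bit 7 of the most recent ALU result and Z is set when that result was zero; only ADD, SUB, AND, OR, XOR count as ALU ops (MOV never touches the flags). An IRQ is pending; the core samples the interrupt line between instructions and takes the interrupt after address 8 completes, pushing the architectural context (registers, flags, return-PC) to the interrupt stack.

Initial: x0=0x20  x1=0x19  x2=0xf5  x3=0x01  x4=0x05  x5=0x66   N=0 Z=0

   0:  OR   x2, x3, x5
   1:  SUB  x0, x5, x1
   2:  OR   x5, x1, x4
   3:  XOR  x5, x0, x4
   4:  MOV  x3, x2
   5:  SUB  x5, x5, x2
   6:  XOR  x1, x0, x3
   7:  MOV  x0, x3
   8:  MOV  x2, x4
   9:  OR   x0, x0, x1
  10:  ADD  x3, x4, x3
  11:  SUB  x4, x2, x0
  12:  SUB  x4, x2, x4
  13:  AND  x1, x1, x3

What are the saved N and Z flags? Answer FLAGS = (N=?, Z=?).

FLAGS = (N=0, Z=0)

after  0: x0=0x20 x1=0x19 x2=0x67 x3=0x01 x4=0x05 x5=0x66  N=0 Z=0
after  1: x0=0x4d x1=0x19 x2=0x67 x3=0x01 x4=0x05 x5=0x66  N=0 Z=0
after  2: x0=0x4d x1=0x19 x2=0x67 x3=0x01 x4=0x05 x5=0x1d  N=0 Z=0
after  3: x0=0x4d x1=0x19 x2=0x67 x3=0x01 x4=0x05 x5=0x48  N=0 Z=0
after  4: x0=0x4d x1=0x19 x2=0x67 x3=0x67 x4=0x05 x5=0x48  N=0 Z=0
after  5: x0=0x4d x1=0x19 x2=0x67 x3=0x67 x4=0x05 x5=0xe1  N=1 Z=0
after  6: x0=0x4d x1=0x2a x2=0x67 x3=0x67 x4=0x05 x5=0xe1  N=0 Z=0
after  7: x0=0x67 x1=0x2a x2=0x67 x3=0x67 x4=0x05 x5=0xe1  N=0 Z=0
after  8: x0=0x67 x1=0x2a x2=0x05 x3=0x67 x4=0x05 x5=0xe1  N=0 Z=0
-- IRQ taken; context saved, return-PC = 9 --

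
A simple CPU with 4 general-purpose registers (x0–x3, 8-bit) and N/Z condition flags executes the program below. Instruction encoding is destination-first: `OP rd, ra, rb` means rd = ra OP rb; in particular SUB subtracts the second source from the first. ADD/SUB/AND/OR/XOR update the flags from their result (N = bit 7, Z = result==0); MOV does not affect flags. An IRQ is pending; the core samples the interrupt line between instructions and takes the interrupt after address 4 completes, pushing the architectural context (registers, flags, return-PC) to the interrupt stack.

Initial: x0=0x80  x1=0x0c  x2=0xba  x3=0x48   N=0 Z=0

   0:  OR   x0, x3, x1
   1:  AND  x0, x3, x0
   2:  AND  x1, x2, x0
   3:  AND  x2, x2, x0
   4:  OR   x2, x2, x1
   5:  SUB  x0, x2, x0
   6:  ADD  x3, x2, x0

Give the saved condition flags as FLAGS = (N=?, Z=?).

after  0: x0=0x4c x1=0x0c x2=0xba x3=0x48  N=0 Z=0
after  1: x0=0x48 x1=0x0c x2=0xba x3=0x48  N=0 Z=0
after  2: x0=0x48 x1=0x08 x2=0xba x3=0x48  N=0 Z=0
after  3: x0=0x48 x1=0x08 x2=0x08 x3=0x48  N=0 Z=0
after  4: x0=0x48 x1=0x08 x2=0x08 x3=0x48  N=0 Z=0
-- IRQ taken; context saved, return-PC = 5 --

FLAGS = (N=0, Z=0)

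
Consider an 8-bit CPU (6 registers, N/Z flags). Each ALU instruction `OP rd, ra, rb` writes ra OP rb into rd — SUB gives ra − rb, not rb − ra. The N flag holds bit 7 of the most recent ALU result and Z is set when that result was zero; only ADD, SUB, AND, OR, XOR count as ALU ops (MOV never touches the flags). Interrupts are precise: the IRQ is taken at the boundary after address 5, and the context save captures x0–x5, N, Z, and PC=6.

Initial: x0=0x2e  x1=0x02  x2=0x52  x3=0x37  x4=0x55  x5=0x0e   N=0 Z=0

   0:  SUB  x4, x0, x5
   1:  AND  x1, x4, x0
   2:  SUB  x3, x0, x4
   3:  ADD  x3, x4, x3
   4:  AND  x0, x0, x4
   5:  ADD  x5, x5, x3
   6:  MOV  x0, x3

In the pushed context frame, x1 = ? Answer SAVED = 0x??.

after  0: x0=0x2e x1=0x02 x2=0x52 x3=0x37 x4=0x20 x5=0x0e  N=0 Z=0
after  1: x0=0x2e x1=0x20 x2=0x52 x3=0x37 x4=0x20 x5=0x0e  N=0 Z=0
after  2: x0=0x2e x1=0x20 x2=0x52 x3=0x0e x4=0x20 x5=0x0e  N=0 Z=0
after  3: x0=0x2e x1=0x20 x2=0x52 x3=0x2e x4=0x20 x5=0x0e  N=0 Z=0
after  4: x0=0x20 x1=0x20 x2=0x52 x3=0x2e x4=0x20 x5=0x0e  N=0 Z=0
after  5: x0=0x20 x1=0x20 x2=0x52 x3=0x2e x4=0x20 x5=0x3c  N=0 Z=0
-- IRQ taken; context saved, return-PC = 6 --

SAVED = 0x20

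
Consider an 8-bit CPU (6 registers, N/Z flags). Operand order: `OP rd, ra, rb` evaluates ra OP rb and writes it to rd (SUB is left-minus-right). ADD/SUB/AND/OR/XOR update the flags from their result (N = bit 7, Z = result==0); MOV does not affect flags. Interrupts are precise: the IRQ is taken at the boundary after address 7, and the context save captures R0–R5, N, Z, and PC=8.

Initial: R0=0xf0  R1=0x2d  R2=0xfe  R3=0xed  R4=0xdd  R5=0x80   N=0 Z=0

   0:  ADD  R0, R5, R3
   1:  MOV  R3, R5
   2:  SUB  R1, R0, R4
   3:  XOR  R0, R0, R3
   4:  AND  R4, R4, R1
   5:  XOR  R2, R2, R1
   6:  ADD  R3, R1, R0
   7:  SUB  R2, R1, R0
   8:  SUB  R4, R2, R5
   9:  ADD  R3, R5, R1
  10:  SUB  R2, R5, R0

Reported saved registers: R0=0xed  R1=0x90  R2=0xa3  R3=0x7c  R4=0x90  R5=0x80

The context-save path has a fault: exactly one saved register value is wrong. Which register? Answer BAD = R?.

after  0: R0=0x6d R1=0x2d R2=0xfe R3=0xed R4=0xdd R5=0x80  N=0 Z=0
after  1: R0=0x6d R1=0x2d R2=0xfe R3=0x80 R4=0xdd R5=0x80  N=0 Z=0
after  2: R0=0x6d R1=0x90 R2=0xfe R3=0x80 R4=0xdd R5=0x80  N=1 Z=0
after  3: R0=0xed R1=0x90 R2=0xfe R3=0x80 R4=0xdd R5=0x80  N=1 Z=0
after  4: R0=0xed R1=0x90 R2=0xfe R3=0x80 R4=0x90 R5=0x80  N=1 Z=0
after  5: R0=0xed R1=0x90 R2=0x6e R3=0x80 R4=0x90 R5=0x80  N=0 Z=0
after  6: R0=0xed R1=0x90 R2=0x6e R3=0x7d R4=0x90 R5=0x80  N=0 Z=0
after  7: R0=0xed R1=0x90 R2=0xa3 R3=0x7d R4=0x90 R5=0x80  N=1 Z=0
-- IRQ taken; context saved, return-PC = 8 --
mismatch: R3: reported 0x7c vs actual 0x7d

BAD = R3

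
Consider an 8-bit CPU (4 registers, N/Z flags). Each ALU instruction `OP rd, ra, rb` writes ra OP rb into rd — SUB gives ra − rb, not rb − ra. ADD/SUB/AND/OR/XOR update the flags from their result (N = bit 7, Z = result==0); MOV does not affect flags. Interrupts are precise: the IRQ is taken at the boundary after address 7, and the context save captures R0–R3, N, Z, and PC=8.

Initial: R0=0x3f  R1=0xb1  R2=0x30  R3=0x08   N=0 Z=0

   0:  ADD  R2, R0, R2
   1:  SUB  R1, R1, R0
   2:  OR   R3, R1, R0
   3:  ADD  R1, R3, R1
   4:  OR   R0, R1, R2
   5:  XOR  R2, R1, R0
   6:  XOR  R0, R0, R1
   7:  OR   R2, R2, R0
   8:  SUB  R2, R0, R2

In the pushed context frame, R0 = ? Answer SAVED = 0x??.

SAVED = 0x0e

after  0: R0=0x3f R1=0xb1 R2=0x6f R3=0x08  N=0 Z=0
after  1: R0=0x3f R1=0x72 R2=0x6f R3=0x08  N=0 Z=0
after  2: R0=0x3f R1=0x72 R2=0x6f R3=0x7f  N=0 Z=0
after  3: R0=0x3f R1=0xf1 R2=0x6f R3=0x7f  N=1 Z=0
after  4: R0=0xff R1=0xf1 R2=0x6f R3=0x7f  N=1 Z=0
after  5: R0=0xff R1=0xf1 R2=0x0e R3=0x7f  N=0 Z=0
after  6: R0=0x0e R1=0xf1 R2=0x0e R3=0x7f  N=0 Z=0
after  7: R0=0x0e R1=0xf1 R2=0x0e R3=0x7f  N=0 Z=0
-- IRQ taken; context saved, return-PC = 8 --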